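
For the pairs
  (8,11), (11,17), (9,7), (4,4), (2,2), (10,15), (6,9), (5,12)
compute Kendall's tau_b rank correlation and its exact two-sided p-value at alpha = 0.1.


Step 1: Enumerate the 28 unordered pairs (i,j) with i<j and classify each by sign(x_j-x_i) * sign(y_j-y_i).
  (1,2):dx=+3,dy=+6->C; (1,3):dx=+1,dy=-4->D; (1,4):dx=-4,dy=-7->C; (1,5):dx=-6,dy=-9->C
  (1,6):dx=+2,dy=+4->C; (1,7):dx=-2,dy=-2->C; (1,8):dx=-3,dy=+1->D; (2,3):dx=-2,dy=-10->C
  (2,4):dx=-7,dy=-13->C; (2,5):dx=-9,dy=-15->C; (2,6):dx=-1,dy=-2->C; (2,7):dx=-5,dy=-8->C
  (2,8):dx=-6,dy=-5->C; (3,4):dx=-5,dy=-3->C; (3,5):dx=-7,dy=-5->C; (3,6):dx=+1,dy=+8->C
  (3,7):dx=-3,dy=+2->D; (3,8):dx=-4,dy=+5->D; (4,5):dx=-2,dy=-2->C; (4,6):dx=+6,dy=+11->C
  (4,7):dx=+2,dy=+5->C; (4,8):dx=+1,dy=+8->C; (5,6):dx=+8,dy=+13->C; (5,7):dx=+4,dy=+7->C
  (5,8):dx=+3,dy=+10->C; (6,7):dx=-4,dy=-6->C; (6,8):dx=-5,dy=-3->C; (7,8):dx=-1,dy=+3->D
Step 2: C = 23, D = 5, total pairs = 28.
Step 3: tau = (C - D)/(n(n-1)/2) = (23 - 5)/28 = 0.642857.
Step 4: Exact two-sided p-value (enumerate n! = 40320 permutations of y under H0): p = 0.031151.
Step 5: alpha = 0.1. reject H0.

tau_b = 0.6429 (C=23, D=5), p = 0.031151, reject H0.


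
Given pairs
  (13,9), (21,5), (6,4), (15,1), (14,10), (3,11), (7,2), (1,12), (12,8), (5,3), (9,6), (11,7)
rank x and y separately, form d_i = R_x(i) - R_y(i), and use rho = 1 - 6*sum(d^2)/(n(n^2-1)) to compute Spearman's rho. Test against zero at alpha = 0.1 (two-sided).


Step 1: Rank x and y separately (midranks; no ties here).
rank(x): 13->9, 21->12, 6->4, 15->11, 14->10, 3->2, 7->5, 1->1, 12->8, 5->3, 9->6, 11->7
rank(y): 9->9, 5->5, 4->4, 1->1, 10->10, 11->11, 2->2, 12->12, 8->8, 3->3, 6->6, 7->7
Step 2: d_i = R_x(i) - R_y(i); compute d_i^2.
  (9-9)^2=0, (12-5)^2=49, (4-4)^2=0, (11-1)^2=100, (10-10)^2=0, (2-11)^2=81, (5-2)^2=9, (1-12)^2=121, (8-8)^2=0, (3-3)^2=0, (6-6)^2=0, (7-7)^2=0
sum(d^2) = 360.
Step 3: rho = 1 - 6*360 / (12*(12^2 - 1)) = 1 - 2160/1716 = -0.258741.
Step 4: Under H0, t = rho * sqrt((n-2)/(1-rho^2)) = -0.8471 ~ t(10).
Step 5: Two-sided p-value from the t-distribution with 10 df = 0.416775.
Step 6: alpha = 0.1. fail to reject H0.

rho = -0.2587, p = 0.416775, fail to reject H0 at alpha = 0.1.


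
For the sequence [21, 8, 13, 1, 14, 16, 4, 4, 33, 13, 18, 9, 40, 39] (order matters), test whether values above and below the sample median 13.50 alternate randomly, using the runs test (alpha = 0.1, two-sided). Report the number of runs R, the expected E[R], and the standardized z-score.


Step 1: Compute median = 13.50; label A = above, B = below.
Labels in order: ABBBAABBABABAA  (n_A = 7, n_B = 7)
Step 2: Count runs R = 9.
Step 3: Under H0 (random ordering), E[R] = 2*n_A*n_B/(n_A+n_B) + 1 = 2*7*7/14 + 1 = 8.0000.
        Var[R] = 2*n_A*n_B*(2*n_A*n_B - n_A - n_B) / ((n_A+n_B)^2 * (n_A+n_B-1)) = 8232/2548 = 3.2308.
        SD[R] = 1.7974.
Step 4: Continuity-corrected z = (R - 0.5 - E[R]) / SD[R] = (9 - 0.5 - 8.0000) / 1.7974 = 0.2782.
Step 5: Two-sided p-value via normal approximation = 2*(1 - Phi(|z|)) = 0.780879.
Step 6: alpha = 0.1. fail to reject H0.

R = 9, z = 0.2782, p = 0.780879, fail to reject H0.


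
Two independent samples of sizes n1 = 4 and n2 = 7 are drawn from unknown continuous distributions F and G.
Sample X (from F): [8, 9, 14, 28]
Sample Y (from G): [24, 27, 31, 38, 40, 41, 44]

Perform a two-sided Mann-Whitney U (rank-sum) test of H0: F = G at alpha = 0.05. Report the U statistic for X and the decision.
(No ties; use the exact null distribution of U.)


Step 1: Combine and sort all 11 observations; assign midranks.
sorted (value, group): (8,X), (9,X), (14,X), (24,Y), (27,Y), (28,X), (31,Y), (38,Y), (40,Y), (41,Y), (44,Y)
ranks: 8->1, 9->2, 14->3, 24->4, 27->5, 28->6, 31->7, 38->8, 40->9, 41->10, 44->11
Step 2: Rank sum for X: R1 = 1 + 2 + 3 + 6 = 12.
Step 3: U_X = R1 - n1(n1+1)/2 = 12 - 4*5/2 = 12 - 10 = 2.
       U_Y = n1*n2 - U_X = 28 - 2 = 26.
Step 4: No ties, so the exact null distribution of U (based on enumerating the C(11,4) = 330 equally likely rank assignments) gives the two-sided p-value.
Step 5: p-value = 0.024242; compare to alpha = 0.05. reject H0.

U_X = 2, p = 0.024242, reject H0 at alpha = 0.05.


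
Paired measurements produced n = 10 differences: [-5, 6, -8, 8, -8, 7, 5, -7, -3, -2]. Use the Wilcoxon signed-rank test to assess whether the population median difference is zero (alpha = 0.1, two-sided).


Step 1: Drop any zero differences (none here) and take |d_i|.
|d| = [5, 6, 8, 8, 8, 7, 5, 7, 3, 2]
Step 2: Midrank |d_i| (ties get averaged ranks).
ranks: |5|->3.5, |6|->5, |8|->9, |8|->9, |8|->9, |7|->6.5, |5|->3.5, |7|->6.5, |3|->2, |2|->1
Step 3: Attach original signs; sum ranks with positive sign and with negative sign.
W+ = 5 + 9 + 6.5 + 3.5 = 24
W- = 3.5 + 9 + 9 + 6.5 + 2 + 1 = 31
(Check: W+ + W- = 55 should equal n(n+1)/2 = 55.)
Step 4: Test statistic W = min(W+, W-) = 24.
Step 5: Ties in |d|, so use the tie-corrected normal approximation.
        E[W] = n(n+1)/4 = 10*11/4 = 27.5.
        Tie groups: |d|=5 (t=2), |d|=7 (t=2), |d|=8 (t=3); sum(t^3 - t) = 36.
        Var[W] = n(n+1)(2n+1)/24 - sum(t^3-t)/48 = 2310/24 - 36/48 = 95.5.
        z = (W - E[W]) / sqrt(Var[W]) = (24 - 27.5) / 9.7724 = -0.3582.
        Two-sided p = 2*Phi(z) = 0.720230.
Step 6: alpha = 0.1. fail to reject H0.

W+ = 24, W- = 31, W = min = 24, p = 0.720230, fail to reject H0.


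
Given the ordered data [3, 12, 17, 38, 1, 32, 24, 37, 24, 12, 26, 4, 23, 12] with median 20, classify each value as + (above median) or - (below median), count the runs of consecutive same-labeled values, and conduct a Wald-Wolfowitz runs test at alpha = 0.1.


Step 1: Compute median = 20; label A = above, B = below.
Labels in order: BBBABAAAABABAB  (n_A = 7, n_B = 7)
Step 2: Count runs R = 9.
Step 3: Under H0 (random ordering), E[R] = 2*n_A*n_B/(n_A+n_B) + 1 = 2*7*7/14 + 1 = 8.0000.
        Var[R] = 2*n_A*n_B*(2*n_A*n_B - n_A - n_B) / ((n_A+n_B)^2 * (n_A+n_B-1)) = 8232/2548 = 3.2308.
        SD[R] = 1.7974.
Step 4: Continuity-corrected z = (R - 0.5 - E[R]) / SD[R] = (9 - 0.5 - 8.0000) / 1.7974 = 0.2782.
Step 5: Two-sided p-value via normal approximation = 2*(1 - Phi(|z|)) = 0.780879.
Step 6: alpha = 0.1. fail to reject H0.

R = 9, z = 0.2782, p = 0.780879, fail to reject H0.


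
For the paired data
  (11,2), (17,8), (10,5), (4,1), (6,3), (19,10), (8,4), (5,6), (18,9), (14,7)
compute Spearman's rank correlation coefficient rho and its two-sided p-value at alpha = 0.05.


Step 1: Rank x and y separately (midranks; no ties here).
rank(x): 11->6, 17->8, 10->5, 4->1, 6->3, 19->10, 8->4, 5->2, 18->9, 14->7
rank(y): 2->2, 8->8, 5->5, 1->1, 3->3, 10->10, 4->4, 6->6, 9->9, 7->7
Step 2: d_i = R_x(i) - R_y(i); compute d_i^2.
  (6-2)^2=16, (8-8)^2=0, (5-5)^2=0, (1-1)^2=0, (3-3)^2=0, (10-10)^2=0, (4-4)^2=0, (2-6)^2=16, (9-9)^2=0, (7-7)^2=0
sum(d^2) = 32.
Step 3: rho = 1 - 6*32 / (10*(10^2 - 1)) = 1 - 192/990 = 0.806061.
Step 4: Under H0, t = rho * sqrt((n-2)/(1-rho^2)) = 3.8522 ~ t(8).
Step 5: Two-sided p-value from the t-distribution with 8 df = 0.004862.
Step 6: alpha = 0.05. reject H0.

rho = 0.8061, p = 0.004862, reject H0 at alpha = 0.05.


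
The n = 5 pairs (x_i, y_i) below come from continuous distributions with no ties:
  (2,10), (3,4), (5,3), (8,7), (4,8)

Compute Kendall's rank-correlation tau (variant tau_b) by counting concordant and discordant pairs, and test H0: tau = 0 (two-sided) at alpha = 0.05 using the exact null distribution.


Step 1: Enumerate the 10 unordered pairs (i,j) with i<j and classify each by sign(x_j-x_i) * sign(y_j-y_i).
  (1,2):dx=+1,dy=-6->D; (1,3):dx=+3,dy=-7->D; (1,4):dx=+6,dy=-3->D; (1,5):dx=+2,dy=-2->D
  (2,3):dx=+2,dy=-1->D; (2,4):dx=+5,dy=+3->C; (2,5):dx=+1,dy=+4->C; (3,4):dx=+3,dy=+4->C
  (3,5):dx=-1,dy=+5->D; (4,5):dx=-4,dy=+1->D
Step 2: C = 3, D = 7, total pairs = 10.
Step 3: tau = (C - D)/(n(n-1)/2) = (3 - 7)/10 = -0.400000.
Step 4: Exact two-sided p-value (enumerate n! = 120 permutations of y under H0): p = 0.483333.
Step 5: alpha = 0.05. fail to reject H0.

tau_b = -0.4000 (C=3, D=7), p = 0.483333, fail to reject H0.


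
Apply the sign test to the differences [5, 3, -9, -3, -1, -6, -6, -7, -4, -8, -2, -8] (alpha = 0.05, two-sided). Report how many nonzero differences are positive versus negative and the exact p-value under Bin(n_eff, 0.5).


Step 1: Discard zero differences. Original n = 12; n_eff = number of nonzero differences = 12.
Nonzero differences (with sign): +5, +3, -9, -3, -1, -6, -6, -7, -4, -8, -2, -8
Step 2: Count signs: positive = 2, negative = 10.
Step 3: Under H0: P(positive) = 0.5, so the number of positives S ~ Bin(12, 0.5).
Step 4: Two-sided exact p-value = sum of Bin(12,0.5) probabilities at or below the observed probability = 0.038574.
Step 5: alpha = 0.05. reject H0.

n_eff = 12, pos = 2, neg = 10, p = 0.038574, reject H0.


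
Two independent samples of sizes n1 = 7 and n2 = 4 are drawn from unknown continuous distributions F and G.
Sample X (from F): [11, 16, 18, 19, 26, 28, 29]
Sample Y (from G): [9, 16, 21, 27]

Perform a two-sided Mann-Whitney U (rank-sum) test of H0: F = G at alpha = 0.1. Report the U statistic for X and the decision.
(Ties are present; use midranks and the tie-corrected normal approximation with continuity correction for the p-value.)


Step 1: Combine and sort all 11 observations; assign midranks.
sorted (value, group): (9,Y), (11,X), (16,X), (16,Y), (18,X), (19,X), (21,Y), (26,X), (27,Y), (28,X), (29,X)
ranks: 9->1, 11->2, 16->3.5, 16->3.5, 18->5, 19->6, 21->7, 26->8, 27->9, 28->10, 29->11
Step 2: Rank sum for X: R1 = 2 + 3.5 + 5 + 6 + 8 + 10 + 11 = 45.5.
Step 3: U_X = R1 - n1(n1+1)/2 = 45.5 - 7*8/2 = 45.5 - 28 = 17.5.
       U_Y = n1*n2 - U_X = 28 - 17.5 = 10.5.
Step 4: Ties are present, so use the tie-corrected normal approximation (with continuity correction) for the p-value.
Step 5: p-value = 0.569872; compare to alpha = 0.1. fail to reject H0.

U_X = 17.5, p = 0.569872, fail to reject H0 at alpha = 0.1.


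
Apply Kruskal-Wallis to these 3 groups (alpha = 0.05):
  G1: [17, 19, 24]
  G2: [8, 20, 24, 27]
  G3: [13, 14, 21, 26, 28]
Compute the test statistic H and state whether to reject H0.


Step 1: Combine all N = 12 observations and assign midranks.
sorted (value, group, rank): (8,G2,1), (13,G3,2), (14,G3,3), (17,G1,4), (19,G1,5), (20,G2,6), (21,G3,7), (24,G1,8.5), (24,G2,8.5), (26,G3,10), (27,G2,11), (28,G3,12)
Step 2: Sum ranks within each group.
R_1 = 17.5 (n_1 = 3)
R_2 = 26.5 (n_2 = 4)
R_3 = 34 (n_3 = 5)
Step 3: H = 12/(N(N+1)) * sum(R_i^2/n_i) - 3(N+1)
     = 12/(12*13) * (17.5^2/3 + 26.5^2/4 + 34^2/5) - 3*13
     = 0.076923 * 508.846 - 39
     = 0.141987.
Step 4: Ties present; correction factor C = 1 - 6/(12^3 - 12) = 0.996503. Corrected H = 0.141987 / 0.996503 = 0.142485.
Step 5: Under H0, H ~ chi^2(2); p-value = 0.931236.
Step 6: alpha = 0.05. fail to reject H0.

H = 0.1425, df = 2, p = 0.931236, fail to reject H0.


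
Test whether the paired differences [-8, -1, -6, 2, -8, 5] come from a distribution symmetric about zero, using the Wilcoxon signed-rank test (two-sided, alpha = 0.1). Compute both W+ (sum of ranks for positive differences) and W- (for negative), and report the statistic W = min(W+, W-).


Step 1: Drop any zero differences (none here) and take |d_i|.
|d| = [8, 1, 6, 2, 8, 5]
Step 2: Midrank |d_i| (ties get averaged ranks).
ranks: |8|->5.5, |1|->1, |6|->4, |2|->2, |8|->5.5, |5|->3
Step 3: Attach original signs; sum ranks with positive sign and with negative sign.
W+ = 2 + 3 = 5
W- = 5.5 + 1 + 4 + 5.5 = 16
(Check: W+ + W- = 21 should equal n(n+1)/2 = 21.)
Step 4: Test statistic W = min(W+, W-) = 5.
Step 5: Ties in |d|, so use the tie-corrected normal approximation.
        E[W] = n(n+1)/4 = 6*7/4 = 10.5.
        Tie groups: |d|=8 (t=2); sum(t^3 - t) = 6.
        Var[W] = n(n+1)(2n+1)/24 - sum(t^3-t)/48 = 546/24 - 6/48 = 22.625.
        z = (W - E[W]) / sqrt(Var[W]) = (5 - 10.5) / 4.7566 = -1.1563.
        Two-sided p = 2*Phi(z) = 0.247561.
Step 6: alpha = 0.1. fail to reject H0.

W+ = 5, W- = 16, W = min = 5, p = 0.247561, fail to reject H0.


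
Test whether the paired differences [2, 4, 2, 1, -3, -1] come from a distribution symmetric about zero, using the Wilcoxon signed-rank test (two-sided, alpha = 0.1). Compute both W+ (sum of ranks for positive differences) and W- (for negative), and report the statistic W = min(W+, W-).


Step 1: Drop any zero differences (none here) and take |d_i|.
|d| = [2, 4, 2, 1, 3, 1]
Step 2: Midrank |d_i| (ties get averaged ranks).
ranks: |2|->3.5, |4|->6, |2|->3.5, |1|->1.5, |3|->5, |1|->1.5
Step 3: Attach original signs; sum ranks with positive sign and with negative sign.
W+ = 3.5 + 6 + 3.5 + 1.5 = 14.5
W- = 5 + 1.5 = 6.5
(Check: W+ + W- = 21 should equal n(n+1)/2 = 21.)
Step 4: Test statistic W = min(W+, W-) = 6.5.
Step 5: Ties in |d|, so use the tie-corrected normal approximation.
        E[W] = n(n+1)/4 = 6*7/4 = 10.5.
        Tie groups: |d|=1 (t=2), |d|=2 (t=2); sum(t^3 - t) = 12.
        Var[W] = n(n+1)(2n+1)/24 - sum(t^3-t)/48 = 546/24 - 12/48 = 22.5.
        z = (W - E[W]) / sqrt(Var[W]) = (6.5 - 10.5) / 4.7434 = -0.8433.
        Two-sided p = 2*Phi(z) = 0.399075.
Step 6: alpha = 0.1. fail to reject H0.

W+ = 14.5, W- = 6.5, W = min = 6.5, p = 0.399075, fail to reject H0.


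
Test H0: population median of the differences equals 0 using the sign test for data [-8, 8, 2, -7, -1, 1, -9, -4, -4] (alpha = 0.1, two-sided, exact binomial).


Step 1: Discard zero differences. Original n = 9; n_eff = number of nonzero differences = 9.
Nonzero differences (with sign): -8, +8, +2, -7, -1, +1, -9, -4, -4
Step 2: Count signs: positive = 3, negative = 6.
Step 3: Under H0: P(positive) = 0.5, so the number of positives S ~ Bin(9, 0.5).
Step 4: Two-sided exact p-value = sum of Bin(9,0.5) probabilities at or below the observed probability = 0.507812.
Step 5: alpha = 0.1. fail to reject H0.

n_eff = 9, pos = 3, neg = 6, p = 0.507812, fail to reject H0.


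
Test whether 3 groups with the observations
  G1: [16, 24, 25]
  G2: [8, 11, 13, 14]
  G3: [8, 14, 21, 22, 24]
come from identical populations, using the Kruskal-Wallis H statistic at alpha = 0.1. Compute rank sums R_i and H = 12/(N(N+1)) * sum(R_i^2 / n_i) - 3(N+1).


Step 1: Combine all N = 12 observations and assign midranks.
sorted (value, group, rank): (8,G2,1.5), (8,G3,1.5), (11,G2,3), (13,G2,4), (14,G2,5.5), (14,G3,5.5), (16,G1,7), (21,G3,8), (22,G3,9), (24,G1,10.5), (24,G3,10.5), (25,G1,12)
Step 2: Sum ranks within each group.
R_1 = 29.5 (n_1 = 3)
R_2 = 14 (n_2 = 4)
R_3 = 34.5 (n_3 = 5)
Step 3: H = 12/(N(N+1)) * sum(R_i^2/n_i) - 3(N+1)
     = 12/(12*13) * (29.5^2/3 + 14^2/4 + 34.5^2/5) - 3*13
     = 0.076923 * 577.133 - 39
     = 5.394872.
Step 4: Ties present; correction factor C = 1 - 18/(12^3 - 12) = 0.989510. Corrected H = 5.394872 / 0.989510 = 5.452061.
Step 5: Under H0, H ~ chi^2(2); p-value = 0.065479.
Step 6: alpha = 0.1. reject H0.

H = 5.4521, df = 2, p = 0.065479, reject H0.


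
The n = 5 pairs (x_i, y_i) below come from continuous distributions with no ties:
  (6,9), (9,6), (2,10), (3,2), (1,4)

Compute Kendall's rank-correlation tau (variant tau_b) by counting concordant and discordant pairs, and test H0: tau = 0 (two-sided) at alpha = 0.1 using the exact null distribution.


Step 1: Enumerate the 10 unordered pairs (i,j) with i<j and classify each by sign(x_j-x_i) * sign(y_j-y_i).
  (1,2):dx=+3,dy=-3->D; (1,3):dx=-4,dy=+1->D; (1,4):dx=-3,dy=-7->C; (1,5):dx=-5,dy=-5->C
  (2,3):dx=-7,dy=+4->D; (2,4):dx=-6,dy=-4->C; (2,5):dx=-8,dy=-2->C; (3,4):dx=+1,dy=-8->D
  (3,5):dx=-1,dy=-6->C; (4,5):dx=-2,dy=+2->D
Step 2: C = 5, D = 5, total pairs = 10.
Step 3: tau = (C - D)/(n(n-1)/2) = (5 - 5)/10 = 0.000000.
Step 4: Exact two-sided p-value (enumerate n! = 120 permutations of y under H0): p = 1.000000.
Step 5: alpha = 0.1. fail to reject H0.

tau_b = 0.0000 (C=5, D=5), p = 1.000000, fail to reject H0.


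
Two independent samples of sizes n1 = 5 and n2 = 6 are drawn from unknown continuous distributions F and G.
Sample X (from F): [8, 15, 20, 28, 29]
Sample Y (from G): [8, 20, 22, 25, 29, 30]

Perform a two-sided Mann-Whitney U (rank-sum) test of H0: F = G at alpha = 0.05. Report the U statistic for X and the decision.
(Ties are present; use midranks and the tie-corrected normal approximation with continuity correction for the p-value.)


Step 1: Combine and sort all 11 observations; assign midranks.
sorted (value, group): (8,X), (8,Y), (15,X), (20,X), (20,Y), (22,Y), (25,Y), (28,X), (29,X), (29,Y), (30,Y)
ranks: 8->1.5, 8->1.5, 15->3, 20->4.5, 20->4.5, 22->6, 25->7, 28->8, 29->9.5, 29->9.5, 30->11
Step 2: Rank sum for X: R1 = 1.5 + 3 + 4.5 + 8 + 9.5 = 26.5.
Step 3: U_X = R1 - n1(n1+1)/2 = 26.5 - 5*6/2 = 26.5 - 15 = 11.5.
       U_Y = n1*n2 - U_X = 30 - 11.5 = 18.5.
Step 4: Ties are present, so use the tie-corrected normal approximation (with continuity correction) for the p-value.
Step 5: p-value = 0.581294; compare to alpha = 0.05. fail to reject H0.

U_X = 11.5, p = 0.581294, fail to reject H0 at alpha = 0.05.


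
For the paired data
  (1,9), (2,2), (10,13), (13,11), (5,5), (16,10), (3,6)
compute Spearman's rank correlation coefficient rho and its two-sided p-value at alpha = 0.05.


Step 1: Rank x and y separately (midranks; no ties here).
rank(x): 1->1, 2->2, 10->5, 13->6, 5->4, 16->7, 3->3
rank(y): 9->4, 2->1, 13->7, 11->6, 5->2, 10->5, 6->3
Step 2: d_i = R_x(i) - R_y(i); compute d_i^2.
  (1-4)^2=9, (2-1)^2=1, (5-7)^2=4, (6-6)^2=0, (4-2)^2=4, (7-5)^2=4, (3-3)^2=0
sum(d^2) = 22.
Step 3: rho = 1 - 6*22 / (7*(7^2 - 1)) = 1 - 132/336 = 0.607143.
Step 4: Under H0, t = rho * sqrt((n-2)/(1-rho^2)) = 1.7086 ~ t(5).
Step 5: Two-sided p-value from the t-distribution with 5 df = 0.148231.
Step 6: alpha = 0.05. fail to reject H0.

rho = 0.6071, p = 0.148231, fail to reject H0 at alpha = 0.05.


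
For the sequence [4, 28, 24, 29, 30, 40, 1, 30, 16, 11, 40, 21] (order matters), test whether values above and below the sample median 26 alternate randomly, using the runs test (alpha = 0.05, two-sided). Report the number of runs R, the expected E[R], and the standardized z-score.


Step 1: Compute median = 26; label A = above, B = below.
Labels in order: BABAAABABBAB  (n_A = 6, n_B = 6)
Step 2: Count runs R = 9.
Step 3: Under H0 (random ordering), E[R] = 2*n_A*n_B/(n_A+n_B) + 1 = 2*6*6/12 + 1 = 7.0000.
        Var[R] = 2*n_A*n_B*(2*n_A*n_B - n_A - n_B) / ((n_A+n_B)^2 * (n_A+n_B-1)) = 4320/1584 = 2.7273.
        SD[R] = 1.6514.
Step 4: Continuity-corrected z = (R - 0.5 - E[R]) / SD[R] = (9 - 0.5 - 7.0000) / 1.6514 = 0.9083.
Step 5: Two-sided p-value via normal approximation = 2*(1 - Phi(|z|)) = 0.363722.
Step 6: alpha = 0.05. fail to reject H0.

R = 9, z = 0.9083, p = 0.363722, fail to reject H0.


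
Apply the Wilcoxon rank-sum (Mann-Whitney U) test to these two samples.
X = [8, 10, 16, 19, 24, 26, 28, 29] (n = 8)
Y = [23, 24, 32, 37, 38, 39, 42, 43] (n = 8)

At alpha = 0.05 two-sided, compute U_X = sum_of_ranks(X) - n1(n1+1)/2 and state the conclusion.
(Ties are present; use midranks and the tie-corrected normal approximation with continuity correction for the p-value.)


Step 1: Combine and sort all 16 observations; assign midranks.
sorted (value, group): (8,X), (10,X), (16,X), (19,X), (23,Y), (24,X), (24,Y), (26,X), (28,X), (29,X), (32,Y), (37,Y), (38,Y), (39,Y), (42,Y), (43,Y)
ranks: 8->1, 10->2, 16->3, 19->4, 23->5, 24->6.5, 24->6.5, 26->8, 28->9, 29->10, 32->11, 37->12, 38->13, 39->14, 42->15, 43->16
Step 2: Rank sum for X: R1 = 1 + 2 + 3 + 4 + 6.5 + 8 + 9 + 10 = 43.5.
Step 3: U_X = R1 - n1(n1+1)/2 = 43.5 - 8*9/2 = 43.5 - 36 = 7.5.
       U_Y = n1*n2 - U_X = 64 - 7.5 = 56.5.
Step 4: Ties are present, so use the tie-corrected normal approximation (with continuity correction) for the p-value.
Step 5: p-value = 0.011657; compare to alpha = 0.05. reject H0.

U_X = 7.5, p = 0.011657, reject H0 at alpha = 0.05.


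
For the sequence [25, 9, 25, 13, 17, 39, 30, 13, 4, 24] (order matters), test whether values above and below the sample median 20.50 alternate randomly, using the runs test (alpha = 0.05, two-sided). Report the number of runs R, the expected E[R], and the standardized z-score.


Step 1: Compute median = 20.50; label A = above, B = below.
Labels in order: ABABBAABBA  (n_A = 5, n_B = 5)
Step 2: Count runs R = 7.
Step 3: Under H0 (random ordering), E[R] = 2*n_A*n_B/(n_A+n_B) + 1 = 2*5*5/10 + 1 = 6.0000.
        Var[R] = 2*n_A*n_B*(2*n_A*n_B - n_A - n_B) / ((n_A+n_B)^2 * (n_A+n_B-1)) = 2000/900 = 2.2222.
        SD[R] = 1.4907.
Step 4: Continuity-corrected z = (R - 0.5 - E[R]) / SD[R] = (7 - 0.5 - 6.0000) / 1.4907 = 0.3354.
Step 5: Two-sided p-value via normal approximation = 2*(1 - Phi(|z|)) = 0.737316.
Step 6: alpha = 0.05. fail to reject H0.

R = 7, z = 0.3354, p = 0.737316, fail to reject H0.


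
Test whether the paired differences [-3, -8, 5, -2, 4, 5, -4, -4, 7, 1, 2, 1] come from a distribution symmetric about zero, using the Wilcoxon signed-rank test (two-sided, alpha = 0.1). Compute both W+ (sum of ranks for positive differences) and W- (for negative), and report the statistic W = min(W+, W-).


Step 1: Drop any zero differences (none here) and take |d_i|.
|d| = [3, 8, 5, 2, 4, 5, 4, 4, 7, 1, 2, 1]
Step 2: Midrank |d_i| (ties get averaged ranks).
ranks: |3|->5, |8|->12, |5|->9.5, |2|->3.5, |4|->7, |5|->9.5, |4|->7, |4|->7, |7|->11, |1|->1.5, |2|->3.5, |1|->1.5
Step 3: Attach original signs; sum ranks with positive sign and with negative sign.
W+ = 9.5 + 7 + 9.5 + 11 + 1.5 + 3.5 + 1.5 = 43.5
W- = 5 + 12 + 3.5 + 7 + 7 = 34.5
(Check: W+ + W- = 78 should equal n(n+1)/2 = 78.)
Step 4: Test statistic W = min(W+, W-) = 34.5.
Step 5: Ties in |d|, so use the tie-corrected normal approximation.
        E[W] = n(n+1)/4 = 12*13/4 = 39.
        Tie groups: |d|=1 (t=2), |d|=2 (t=2), |d|=4 (t=3), |d|=5 (t=2); sum(t^3 - t) = 42.
        Var[W] = n(n+1)(2n+1)/24 - sum(t^3-t)/48 = 3900/24 - 42/48 = 161.625.
        z = (W - E[W]) / sqrt(Var[W]) = (34.5 - 39) / 12.7132 = -0.3540.
        Two-sided p = 2*Phi(z) = 0.723366.
Step 6: alpha = 0.1. fail to reject H0.

W+ = 43.5, W- = 34.5, W = min = 34.5, p = 0.723366, fail to reject H0.


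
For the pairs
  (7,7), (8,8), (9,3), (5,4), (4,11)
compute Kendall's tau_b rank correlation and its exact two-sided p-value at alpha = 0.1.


Step 1: Enumerate the 10 unordered pairs (i,j) with i<j and classify each by sign(x_j-x_i) * sign(y_j-y_i).
  (1,2):dx=+1,dy=+1->C; (1,3):dx=+2,dy=-4->D; (1,4):dx=-2,dy=-3->C; (1,5):dx=-3,dy=+4->D
  (2,3):dx=+1,dy=-5->D; (2,4):dx=-3,dy=-4->C; (2,5):dx=-4,dy=+3->D; (3,4):dx=-4,dy=+1->D
  (3,5):dx=-5,dy=+8->D; (4,5):dx=-1,dy=+7->D
Step 2: C = 3, D = 7, total pairs = 10.
Step 3: tau = (C - D)/(n(n-1)/2) = (3 - 7)/10 = -0.400000.
Step 4: Exact two-sided p-value (enumerate n! = 120 permutations of y under H0): p = 0.483333.
Step 5: alpha = 0.1. fail to reject H0.

tau_b = -0.4000 (C=3, D=7), p = 0.483333, fail to reject H0.


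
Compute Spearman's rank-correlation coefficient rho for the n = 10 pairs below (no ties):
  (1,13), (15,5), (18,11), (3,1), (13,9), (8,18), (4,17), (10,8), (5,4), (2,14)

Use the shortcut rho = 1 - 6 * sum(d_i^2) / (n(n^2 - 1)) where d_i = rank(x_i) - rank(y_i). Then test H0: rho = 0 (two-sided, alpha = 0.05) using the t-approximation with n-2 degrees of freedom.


Step 1: Rank x and y separately (midranks; no ties here).
rank(x): 1->1, 15->9, 18->10, 3->3, 13->8, 8->6, 4->4, 10->7, 5->5, 2->2
rank(y): 13->7, 5->3, 11->6, 1->1, 9->5, 18->10, 17->9, 8->4, 4->2, 14->8
Step 2: d_i = R_x(i) - R_y(i); compute d_i^2.
  (1-7)^2=36, (9-3)^2=36, (10-6)^2=16, (3-1)^2=4, (8-5)^2=9, (6-10)^2=16, (4-9)^2=25, (7-4)^2=9, (5-2)^2=9, (2-8)^2=36
sum(d^2) = 196.
Step 3: rho = 1 - 6*196 / (10*(10^2 - 1)) = 1 - 1176/990 = -0.187879.
Step 4: Under H0, t = rho * sqrt((n-2)/(1-rho^2)) = -0.5410 ~ t(8).
Step 5: Two-sided p-value from the t-distribution with 8 df = 0.603218.
Step 6: alpha = 0.05. fail to reject H0.

rho = -0.1879, p = 0.603218, fail to reject H0 at alpha = 0.05.


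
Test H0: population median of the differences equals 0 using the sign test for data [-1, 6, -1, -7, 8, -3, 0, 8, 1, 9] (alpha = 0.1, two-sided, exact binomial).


Step 1: Discard zero differences. Original n = 10; n_eff = number of nonzero differences = 9.
Nonzero differences (with sign): -1, +6, -1, -7, +8, -3, +8, +1, +9
Step 2: Count signs: positive = 5, negative = 4.
Step 3: Under H0: P(positive) = 0.5, so the number of positives S ~ Bin(9, 0.5).
Step 4: Two-sided exact p-value = sum of Bin(9,0.5) probabilities at or below the observed probability = 1.000000.
Step 5: alpha = 0.1. fail to reject H0.

n_eff = 9, pos = 5, neg = 4, p = 1.000000, fail to reject H0.


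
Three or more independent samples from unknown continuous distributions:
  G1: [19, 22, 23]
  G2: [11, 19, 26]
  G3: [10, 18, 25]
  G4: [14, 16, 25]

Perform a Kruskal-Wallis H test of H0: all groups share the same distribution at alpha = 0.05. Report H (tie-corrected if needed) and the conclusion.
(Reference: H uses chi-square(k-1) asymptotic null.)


Step 1: Combine all N = 12 observations and assign midranks.
sorted (value, group, rank): (10,G3,1), (11,G2,2), (14,G4,3), (16,G4,4), (18,G3,5), (19,G1,6.5), (19,G2,6.5), (22,G1,8), (23,G1,9), (25,G3,10.5), (25,G4,10.5), (26,G2,12)
Step 2: Sum ranks within each group.
R_1 = 23.5 (n_1 = 3)
R_2 = 20.5 (n_2 = 3)
R_3 = 16.5 (n_3 = 3)
R_4 = 17.5 (n_4 = 3)
Step 3: H = 12/(N(N+1)) * sum(R_i^2/n_i) - 3(N+1)
     = 12/(12*13) * (23.5^2/3 + 20.5^2/3 + 16.5^2/3 + 17.5^2/3) - 3*13
     = 0.076923 * 517 - 39
     = 0.769231.
Step 4: Ties present; correction factor C = 1 - 12/(12^3 - 12) = 0.993007. Corrected H = 0.769231 / 0.993007 = 0.774648.
Step 5: Under H0, H ~ chi^2(3); p-value = 0.855521.
Step 6: alpha = 0.05. fail to reject H0.

H = 0.7746, df = 3, p = 0.855521, fail to reject H0.


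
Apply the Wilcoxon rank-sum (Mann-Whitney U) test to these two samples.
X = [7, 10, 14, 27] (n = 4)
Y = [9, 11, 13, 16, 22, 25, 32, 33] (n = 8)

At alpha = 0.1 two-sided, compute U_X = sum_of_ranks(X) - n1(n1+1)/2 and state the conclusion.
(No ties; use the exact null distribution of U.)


Step 1: Combine and sort all 12 observations; assign midranks.
sorted (value, group): (7,X), (9,Y), (10,X), (11,Y), (13,Y), (14,X), (16,Y), (22,Y), (25,Y), (27,X), (32,Y), (33,Y)
ranks: 7->1, 9->2, 10->3, 11->4, 13->5, 14->6, 16->7, 22->8, 25->9, 27->10, 32->11, 33->12
Step 2: Rank sum for X: R1 = 1 + 3 + 6 + 10 = 20.
Step 3: U_X = R1 - n1(n1+1)/2 = 20 - 4*5/2 = 20 - 10 = 10.
       U_Y = n1*n2 - U_X = 32 - 10 = 22.
Step 4: No ties, so the exact null distribution of U (based on enumerating the C(12,4) = 495 equally likely rank assignments) gives the two-sided p-value.
Step 5: p-value = 0.367677; compare to alpha = 0.1. fail to reject H0.

U_X = 10, p = 0.367677, fail to reject H0 at alpha = 0.1.


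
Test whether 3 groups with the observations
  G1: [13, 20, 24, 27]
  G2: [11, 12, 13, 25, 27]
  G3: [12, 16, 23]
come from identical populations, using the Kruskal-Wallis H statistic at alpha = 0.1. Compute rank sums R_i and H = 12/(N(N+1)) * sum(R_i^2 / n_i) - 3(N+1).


Step 1: Combine all N = 12 observations and assign midranks.
sorted (value, group, rank): (11,G2,1), (12,G2,2.5), (12,G3,2.5), (13,G1,4.5), (13,G2,4.5), (16,G3,6), (20,G1,7), (23,G3,8), (24,G1,9), (25,G2,10), (27,G1,11.5), (27,G2,11.5)
Step 2: Sum ranks within each group.
R_1 = 32 (n_1 = 4)
R_2 = 29.5 (n_2 = 5)
R_3 = 16.5 (n_3 = 3)
Step 3: H = 12/(N(N+1)) * sum(R_i^2/n_i) - 3(N+1)
     = 12/(12*13) * (32^2/4 + 29.5^2/5 + 16.5^2/3) - 3*13
     = 0.076923 * 520.8 - 39
     = 1.061538.
Step 4: Ties present; correction factor C = 1 - 18/(12^3 - 12) = 0.989510. Corrected H = 1.061538 / 0.989510 = 1.072792.
Step 5: Under H0, H ~ chi^2(2); p-value = 0.584852.
Step 6: alpha = 0.1. fail to reject H0.

H = 1.0728, df = 2, p = 0.584852, fail to reject H0.


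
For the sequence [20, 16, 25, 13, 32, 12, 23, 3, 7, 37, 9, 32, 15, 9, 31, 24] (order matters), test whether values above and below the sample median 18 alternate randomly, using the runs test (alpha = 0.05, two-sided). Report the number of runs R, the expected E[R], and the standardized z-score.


Step 1: Compute median = 18; label A = above, B = below.
Labels in order: ABABABABBABABBAA  (n_A = 8, n_B = 8)
Step 2: Count runs R = 13.
Step 3: Under H0 (random ordering), E[R] = 2*n_A*n_B/(n_A+n_B) + 1 = 2*8*8/16 + 1 = 9.0000.
        Var[R] = 2*n_A*n_B*(2*n_A*n_B - n_A - n_B) / ((n_A+n_B)^2 * (n_A+n_B-1)) = 14336/3840 = 3.7333.
        SD[R] = 1.9322.
Step 4: Continuity-corrected z = (R - 0.5 - E[R]) / SD[R] = (13 - 0.5 - 9.0000) / 1.9322 = 1.8114.
Step 5: Two-sided p-value via normal approximation = 2*(1 - Phi(|z|)) = 0.070076.
Step 6: alpha = 0.05. fail to reject H0.

R = 13, z = 1.8114, p = 0.070076, fail to reject H0.


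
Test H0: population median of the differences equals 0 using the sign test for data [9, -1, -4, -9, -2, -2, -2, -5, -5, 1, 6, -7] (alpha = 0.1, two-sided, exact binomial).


Step 1: Discard zero differences. Original n = 12; n_eff = number of nonzero differences = 12.
Nonzero differences (with sign): +9, -1, -4, -9, -2, -2, -2, -5, -5, +1, +6, -7
Step 2: Count signs: positive = 3, negative = 9.
Step 3: Under H0: P(positive) = 0.5, so the number of positives S ~ Bin(12, 0.5).
Step 4: Two-sided exact p-value = sum of Bin(12,0.5) probabilities at or below the observed probability = 0.145996.
Step 5: alpha = 0.1. fail to reject H0.

n_eff = 12, pos = 3, neg = 9, p = 0.145996, fail to reject H0.


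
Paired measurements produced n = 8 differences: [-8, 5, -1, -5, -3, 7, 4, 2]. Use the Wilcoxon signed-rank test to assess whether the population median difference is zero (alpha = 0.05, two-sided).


Step 1: Drop any zero differences (none here) and take |d_i|.
|d| = [8, 5, 1, 5, 3, 7, 4, 2]
Step 2: Midrank |d_i| (ties get averaged ranks).
ranks: |8|->8, |5|->5.5, |1|->1, |5|->5.5, |3|->3, |7|->7, |4|->4, |2|->2
Step 3: Attach original signs; sum ranks with positive sign and with negative sign.
W+ = 5.5 + 7 + 4 + 2 = 18.5
W- = 8 + 1 + 5.5 + 3 = 17.5
(Check: W+ + W- = 36 should equal n(n+1)/2 = 36.)
Step 4: Test statistic W = min(W+, W-) = 17.5.
Step 5: Ties in |d|, so use the tie-corrected normal approximation.
        E[W] = n(n+1)/4 = 8*9/4 = 18.
        Tie groups: |d|=5 (t=2); sum(t^3 - t) = 6.
        Var[W] = n(n+1)(2n+1)/24 - sum(t^3-t)/48 = 1224/24 - 6/48 = 50.875.
        z = (W - E[W]) / sqrt(Var[W]) = (17.5 - 18) / 7.1327 = -0.0701.
        Two-sided p = 2*Phi(z) = 0.944114.
Step 6: alpha = 0.05. fail to reject H0.

W+ = 18.5, W- = 17.5, W = min = 17.5, p = 0.944114, fail to reject H0.


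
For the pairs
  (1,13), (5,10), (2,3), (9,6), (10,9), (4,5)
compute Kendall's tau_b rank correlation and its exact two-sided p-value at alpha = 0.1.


Step 1: Enumerate the 15 unordered pairs (i,j) with i<j and classify each by sign(x_j-x_i) * sign(y_j-y_i).
  (1,2):dx=+4,dy=-3->D; (1,3):dx=+1,dy=-10->D; (1,4):dx=+8,dy=-7->D; (1,5):dx=+9,dy=-4->D
  (1,6):dx=+3,dy=-8->D; (2,3):dx=-3,dy=-7->C; (2,4):dx=+4,dy=-4->D; (2,5):dx=+5,dy=-1->D
  (2,6):dx=-1,dy=-5->C; (3,4):dx=+7,dy=+3->C; (3,5):dx=+8,dy=+6->C; (3,6):dx=+2,dy=+2->C
  (4,5):dx=+1,dy=+3->C; (4,6):dx=-5,dy=-1->C; (5,6):dx=-6,dy=-4->C
Step 2: C = 8, D = 7, total pairs = 15.
Step 3: tau = (C - D)/(n(n-1)/2) = (8 - 7)/15 = 0.066667.
Step 4: Exact two-sided p-value (enumerate n! = 720 permutations of y under H0): p = 1.000000.
Step 5: alpha = 0.1. fail to reject H0.

tau_b = 0.0667 (C=8, D=7), p = 1.000000, fail to reject H0.


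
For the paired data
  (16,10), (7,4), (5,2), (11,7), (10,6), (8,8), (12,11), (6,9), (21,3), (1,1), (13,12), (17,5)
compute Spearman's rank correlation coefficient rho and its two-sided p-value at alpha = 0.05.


Step 1: Rank x and y separately (midranks; no ties here).
rank(x): 16->10, 7->4, 5->2, 11->7, 10->6, 8->5, 12->8, 6->3, 21->12, 1->1, 13->9, 17->11
rank(y): 10->10, 4->4, 2->2, 7->7, 6->6, 8->8, 11->11, 9->9, 3->3, 1->1, 12->12, 5->5
Step 2: d_i = R_x(i) - R_y(i); compute d_i^2.
  (10-10)^2=0, (4-4)^2=0, (2-2)^2=0, (7-7)^2=0, (6-6)^2=0, (5-8)^2=9, (8-11)^2=9, (3-9)^2=36, (12-3)^2=81, (1-1)^2=0, (9-12)^2=9, (11-5)^2=36
sum(d^2) = 180.
Step 3: rho = 1 - 6*180 / (12*(12^2 - 1)) = 1 - 1080/1716 = 0.370629.
Step 4: Under H0, t = rho * sqrt((n-2)/(1-rho^2)) = 1.2619 ~ t(10).
Step 5: Two-sided p-value from the t-distribution with 10 df = 0.235621.
Step 6: alpha = 0.05. fail to reject H0.

rho = 0.3706, p = 0.235621, fail to reject H0 at alpha = 0.05.


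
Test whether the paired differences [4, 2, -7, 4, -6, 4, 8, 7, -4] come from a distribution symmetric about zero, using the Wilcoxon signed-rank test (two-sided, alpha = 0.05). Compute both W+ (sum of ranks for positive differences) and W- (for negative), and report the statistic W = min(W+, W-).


Step 1: Drop any zero differences (none here) and take |d_i|.
|d| = [4, 2, 7, 4, 6, 4, 8, 7, 4]
Step 2: Midrank |d_i| (ties get averaged ranks).
ranks: |4|->3.5, |2|->1, |7|->7.5, |4|->3.5, |6|->6, |4|->3.5, |8|->9, |7|->7.5, |4|->3.5
Step 3: Attach original signs; sum ranks with positive sign and with negative sign.
W+ = 3.5 + 1 + 3.5 + 3.5 + 9 + 7.5 = 28
W- = 7.5 + 6 + 3.5 = 17
(Check: W+ + W- = 45 should equal n(n+1)/2 = 45.)
Step 4: Test statistic W = min(W+, W-) = 17.
Step 5: Ties in |d|, so use the tie-corrected normal approximation.
        E[W] = n(n+1)/4 = 9*10/4 = 22.5.
        Tie groups: |d|=4 (t=4), |d|=7 (t=2); sum(t^3 - t) = 66.
        Var[W] = n(n+1)(2n+1)/24 - sum(t^3-t)/48 = 1710/24 - 66/48 = 69.875.
        z = (W - E[W]) / sqrt(Var[W]) = (17 - 22.5) / 8.3591 = -0.6580.
        Two-sided p = 2*Phi(z) = 0.510562.
Step 6: alpha = 0.05. fail to reject H0.

W+ = 28, W- = 17, W = min = 17, p = 0.510562, fail to reject H0.


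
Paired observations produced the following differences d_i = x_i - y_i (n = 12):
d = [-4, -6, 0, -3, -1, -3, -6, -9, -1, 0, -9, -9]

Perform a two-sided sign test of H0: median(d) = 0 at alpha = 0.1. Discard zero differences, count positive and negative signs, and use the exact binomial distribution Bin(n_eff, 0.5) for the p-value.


Step 1: Discard zero differences. Original n = 12; n_eff = number of nonzero differences = 10.
Nonzero differences (with sign): -4, -6, -3, -1, -3, -6, -9, -1, -9, -9
Step 2: Count signs: positive = 0, negative = 10.
Step 3: Under H0: P(positive) = 0.5, so the number of positives S ~ Bin(10, 0.5).
Step 4: Two-sided exact p-value = sum of Bin(10,0.5) probabilities at or below the observed probability = 0.001953.
Step 5: alpha = 0.1. reject H0.

n_eff = 10, pos = 0, neg = 10, p = 0.001953, reject H0.


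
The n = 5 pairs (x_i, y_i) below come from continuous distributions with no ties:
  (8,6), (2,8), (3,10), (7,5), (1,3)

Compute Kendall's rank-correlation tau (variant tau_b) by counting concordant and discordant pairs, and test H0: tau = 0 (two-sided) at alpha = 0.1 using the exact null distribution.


Step 1: Enumerate the 10 unordered pairs (i,j) with i<j and classify each by sign(x_j-x_i) * sign(y_j-y_i).
  (1,2):dx=-6,dy=+2->D; (1,3):dx=-5,dy=+4->D; (1,4):dx=-1,dy=-1->C; (1,5):dx=-7,dy=-3->C
  (2,3):dx=+1,dy=+2->C; (2,4):dx=+5,dy=-3->D; (2,5):dx=-1,dy=-5->C; (3,4):dx=+4,dy=-5->D
  (3,5):dx=-2,dy=-7->C; (4,5):dx=-6,dy=-2->C
Step 2: C = 6, D = 4, total pairs = 10.
Step 3: tau = (C - D)/(n(n-1)/2) = (6 - 4)/10 = 0.200000.
Step 4: Exact two-sided p-value (enumerate n! = 120 permutations of y under H0): p = 0.816667.
Step 5: alpha = 0.1. fail to reject H0.

tau_b = 0.2000 (C=6, D=4), p = 0.816667, fail to reject H0.


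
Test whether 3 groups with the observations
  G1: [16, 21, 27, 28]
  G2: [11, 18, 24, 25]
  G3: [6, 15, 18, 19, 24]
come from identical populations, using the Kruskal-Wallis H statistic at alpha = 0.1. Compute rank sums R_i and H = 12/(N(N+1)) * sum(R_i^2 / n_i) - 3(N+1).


Step 1: Combine all N = 13 observations and assign midranks.
sorted (value, group, rank): (6,G3,1), (11,G2,2), (15,G3,3), (16,G1,4), (18,G2,5.5), (18,G3,5.5), (19,G3,7), (21,G1,8), (24,G2,9.5), (24,G3,9.5), (25,G2,11), (27,G1,12), (28,G1,13)
Step 2: Sum ranks within each group.
R_1 = 37 (n_1 = 4)
R_2 = 28 (n_2 = 4)
R_3 = 26 (n_3 = 5)
Step 3: H = 12/(N(N+1)) * sum(R_i^2/n_i) - 3(N+1)
     = 12/(13*14) * (37^2/4 + 28^2/4 + 26^2/5) - 3*14
     = 0.065934 * 673.45 - 42
     = 2.403297.
Step 4: Ties present; correction factor C = 1 - 12/(13^3 - 13) = 0.994505. Corrected H = 2.403297 / 0.994505 = 2.416575.
Step 5: Under H0, H ~ chi^2(2); p-value = 0.298708.
Step 6: alpha = 0.1. fail to reject H0.

H = 2.4166, df = 2, p = 0.298708, fail to reject H0.


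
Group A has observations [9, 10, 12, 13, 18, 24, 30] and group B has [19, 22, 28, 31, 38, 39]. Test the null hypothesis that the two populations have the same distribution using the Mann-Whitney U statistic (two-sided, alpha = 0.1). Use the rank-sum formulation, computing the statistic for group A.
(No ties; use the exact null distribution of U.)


Step 1: Combine and sort all 13 observations; assign midranks.
sorted (value, group): (9,X), (10,X), (12,X), (13,X), (18,X), (19,Y), (22,Y), (24,X), (28,Y), (30,X), (31,Y), (38,Y), (39,Y)
ranks: 9->1, 10->2, 12->3, 13->4, 18->5, 19->6, 22->7, 24->8, 28->9, 30->10, 31->11, 38->12, 39->13
Step 2: Rank sum for X: R1 = 1 + 2 + 3 + 4 + 5 + 8 + 10 = 33.
Step 3: U_X = R1 - n1(n1+1)/2 = 33 - 7*8/2 = 33 - 28 = 5.
       U_Y = n1*n2 - U_X = 42 - 5 = 37.
Step 4: No ties, so the exact null distribution of U (based on enumerating the C(13,7) = 1716 equally likely rank assignments) gives the two-sided p-value.
Step 5: p-value = 0.022145; compare to alpha = 0.1. reject H0.

U_X = 5, p = 0.022145, reject H0 at alpha = 0.1.


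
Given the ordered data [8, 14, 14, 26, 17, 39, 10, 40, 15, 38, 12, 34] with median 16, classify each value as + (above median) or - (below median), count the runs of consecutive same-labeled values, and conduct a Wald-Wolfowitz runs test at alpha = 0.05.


Step 1: Compute median = 16; label A = above, B = below.
Labels in order: BBBAAABABABA  (n_A = 6, n_B = 6)
Step 2: Count runs R = 8.
Step 3: Under H0 (random ordering), E[R] = 2*n_A*n_B/(n_A+n_B) + 1 = 2*6*6/12 + 1 = 7.0000.
        Var[R] = 2*n_A*n_B*(2*n_A*n_B - n_A - n_B) / ((n_A+n_B)^2 * (n_A+n_B-1)) = 4320/1584 = 2.7273.
        SD[R] = 1.6514.
Step 4: Continuity-corrected z = (R - 0.5 - E[R]) / SD[R] = (8 - 0.5 - 7.0000) / 1.6514 = 0.3028.
Step 5: Two-sided p-value via normal approximation = 2*(1 - Phi(|z|)) = 0.762069.
Step 6: alpha = 0.05. fail to reject H0.

R = 8, z = 0.3028, p = 0.762069, fail to reject H0.


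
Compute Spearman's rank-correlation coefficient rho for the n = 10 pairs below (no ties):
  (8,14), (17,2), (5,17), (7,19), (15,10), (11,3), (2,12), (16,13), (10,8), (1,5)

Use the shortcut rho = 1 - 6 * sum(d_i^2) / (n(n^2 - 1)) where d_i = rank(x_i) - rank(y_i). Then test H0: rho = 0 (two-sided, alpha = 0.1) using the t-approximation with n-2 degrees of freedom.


Step 1: Rank x and y separately (midranks; no ties here).
rank(x): 8->5, 17->10, 5->3, 7->4, 15->8, 11->7, 2->2, 16->9, 10->6, 1->1
rank(y): 14->8, 2->1, 17->9, 19->10, 10->5, 3->2, 12->6, 13->7, 8->4, 5->3
Step 2: d_i = R_x(i) - R_y(i); compute d_i^2.
  (5-8)^2=9, (10-1)^2=81, (3-9)^2=36, (4-10)^2=36, (8-5)^2=9, (7-2)^2=25, (2-6)^2=16, (9-7)^2=4, (6-4)^2=4, (1-3)^2=4
sum(d^2) = 224.
Step 3: rho = 1 - 6*224 / (10*(10^2 - 1)) = 1 - 1344/990 = -0.357576.
Step 4: Under H0, t = rho * sqrt((n-2)/(1-rho^2)) = -1.0830 ~ t(8).
Step 5: Two-sided p-value from the t-distribution with 8 df = 0.310376.
Step 6: alpha = 0.1. fail to reject H0.

rho = -0.3576, p = 0.310376, fail to reject H0 at alpha = 0.1.


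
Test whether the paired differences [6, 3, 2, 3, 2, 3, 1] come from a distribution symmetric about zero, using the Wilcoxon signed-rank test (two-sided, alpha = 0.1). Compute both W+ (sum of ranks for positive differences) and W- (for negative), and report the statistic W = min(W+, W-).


Step 1: Drop any zero differences (none here) and take |d_i|.
|d| = [6, 3, 2, 3, 2, 3, 1]
Step 2: Midrank |d_i| (ties get averaged ranks).
ranks: |6|->7, |3|->5, |2|->2.5, |3|->5, |2|->2.5, |3|->5, |1|->1
Step 3: Attach original signs; sum ranks with positive sign and with negative sign.
W+ = 7 + 5 + 2.5 + 5 + 2.5 + 5 + 1 = 28
W- = 0 = 0
(Check: W+ + W- = 28 should equal n(n+1)/2 = 28.)
Step 4: Test statistic W = min(W+, W-) = 0.
Step 5: Ties in |d|, so use the tie-corrected normal approximation.
        E[W] = n(n+1)/4 = 7*8/4 = 14.
        Tie groups: |d|=2 (t=2), |d|=3 (t=3); sum(t^3 - t) = 30.
        Var[W] = n(n+1)(2n+1)/24 - sum(t^3-t)/48 = 840/24 - 30/48 = 34.375.
        z = (W - E[W]) / sqrt(Var[W]) = (0 - 14) / 5.8630 = -2.3878.
        Two-sided p = 2*Phi(z) = 0.016947.
Step 6: alpha = 0.1. reject H0.

W+ = 28, W- = 0, W = min = 0, p = 0.016947, reject H0.
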